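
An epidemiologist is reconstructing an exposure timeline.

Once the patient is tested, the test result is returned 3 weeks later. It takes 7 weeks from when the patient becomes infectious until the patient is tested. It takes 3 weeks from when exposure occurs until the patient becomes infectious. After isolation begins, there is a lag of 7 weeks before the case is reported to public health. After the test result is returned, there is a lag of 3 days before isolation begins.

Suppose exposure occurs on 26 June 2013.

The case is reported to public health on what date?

16 November 2013

Exposure occurs: Jun 26, 2013.
The patient becomes infectious: Jun 26, 2013 + 3 weeks = Jul 17, 2013.
The patient is tested: Jul 17, 2013 + 7 weeks = Sep 4, 2013.
The test result is returned: Sep 4, 2013 + 3 weeks = Sep 25, 2013.
Isolation begins: Sep 25, 2013 + 3 days = Sep 28, 2013.
The case is reported to public health: Sep 28, 2013 + 7 weeks = Nov 16, 2013.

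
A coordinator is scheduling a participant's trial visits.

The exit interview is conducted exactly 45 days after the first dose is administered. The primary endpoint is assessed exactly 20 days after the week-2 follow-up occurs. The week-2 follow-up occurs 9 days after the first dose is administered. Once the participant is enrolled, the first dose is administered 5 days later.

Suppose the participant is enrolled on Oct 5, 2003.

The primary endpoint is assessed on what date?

The participant is enrolled: Oct 5, 2003.
The first dose is administered: Oct 5, 2003 + 5 days = Oct 10, 2003.
The week-2 follow-up occurs: Oct 10, 2003 + 9 days = Oct 19, 2003.
The primary endpoint is assessed: Oct 19, 2003 + 20 days = Nov 8, 2003.

Nov 8, 2003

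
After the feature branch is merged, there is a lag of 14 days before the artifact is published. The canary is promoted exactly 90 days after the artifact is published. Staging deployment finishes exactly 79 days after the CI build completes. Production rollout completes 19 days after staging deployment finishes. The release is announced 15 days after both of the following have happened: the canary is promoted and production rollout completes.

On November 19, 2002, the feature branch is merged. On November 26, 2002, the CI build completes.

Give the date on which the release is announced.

March 19, 2003

The feature branch is merged: Nov 19, 2002.
The artifact is published: Nov 19, 2002 + 14 days = Dec 3, 2002.
The canary is promoted: Dec 3, 2002 + 90 days = Mar 3, 2003.
The CI build completes: Nov 26, 2002.
Staging deployment finishes: Nov 26, 2002 + 79 days = Feb 13, 2003.
Production rollout completes: Feb 13, 2003 + 19 days = Mar 4, 2003.
Both prerequisites met — the canary is promoted (Mar 3, 2003), production rollout completes (Mar 4, 2003); the later is Mar 4, 2003.
The release is announced: Mar 4, 2003 + 15 days = Mar 19, 2003.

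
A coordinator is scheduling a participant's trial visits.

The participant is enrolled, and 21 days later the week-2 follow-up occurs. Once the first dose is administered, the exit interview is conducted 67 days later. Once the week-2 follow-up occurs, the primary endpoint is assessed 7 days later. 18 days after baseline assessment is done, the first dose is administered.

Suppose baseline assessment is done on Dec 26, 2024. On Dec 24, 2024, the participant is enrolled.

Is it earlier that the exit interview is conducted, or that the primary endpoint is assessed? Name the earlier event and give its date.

Baseline assessment is done: Dec 26, 2024.
The first dose is administered: Dec 26, 2024 + 18 days = Jan 13, 2025.
The exit interview is conducted: Jan 13, 2025 + 67 days = Mar 21, 2025.
The participant is enrolled: Dec 24, 2024.
The week-2 follow-up occurs: Dec 24, 2024 + 21 days = Jan 14, 2025.
The primary endpoint is assessed: Jan 14, 2025 + 7 days = Jan 21, 2025.
Comparing: the exit interview is conducted on Mar 21, 2025 vs the primary endpoint is assessed on Jan 21, 2025. Earlier: the primary endpoint is assessed.

The primary endpoint is assessed — Jan 21, 2025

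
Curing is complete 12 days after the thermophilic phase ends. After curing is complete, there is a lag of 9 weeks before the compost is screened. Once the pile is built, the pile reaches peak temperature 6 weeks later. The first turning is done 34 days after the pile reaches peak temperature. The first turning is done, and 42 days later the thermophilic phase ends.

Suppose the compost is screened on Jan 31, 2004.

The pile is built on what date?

Jul 22, 2003

The compost is screened: Jan 31, 2004.
Curing is complete: Jan 31, 2004 − 9 weeks = Nov 29, 2003.
The thermophilic phase ends: Nov 29, 2003 − 12 days = Nov 17, 2003.
The first turning is done: Nov 17, 2003 − 42 days = Oct 6, 2003.
The pile reaches peak temperature: Oct 6, 2003 − 34 days = Sep 2, 2003.
The pile is built: Sep 2, 2003 − 6 weeks = Jul 22, 2003.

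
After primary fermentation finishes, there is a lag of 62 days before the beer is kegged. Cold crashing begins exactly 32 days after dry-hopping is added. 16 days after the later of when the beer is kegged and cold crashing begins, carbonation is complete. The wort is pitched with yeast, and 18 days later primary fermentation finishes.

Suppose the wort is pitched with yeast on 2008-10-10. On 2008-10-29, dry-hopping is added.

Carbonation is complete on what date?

The wort is pitched with yeast: Oct 10, 2008.
Primary fermentation finishes: Oct 10, 2008 + 18 days = Oct 28, 2008.
The beer is kegged: Oct 28, 2008 + 62 days = Dec 29, 2008.
Dry-hopping is added: Oct 29, 2008.
Cold crashing begins: Oct 29, 2008 + 32 days = Nov 30, 2008.
Both prerequisites met — the beer is kegged (Dec 29, 2008), cold crashing begins (Nov 30, 2008); the later is Dec 29, 2008.
Carbonation is complete: Dec 29, 2008 + 16 days = Jan 14, 2009.

2009-01-14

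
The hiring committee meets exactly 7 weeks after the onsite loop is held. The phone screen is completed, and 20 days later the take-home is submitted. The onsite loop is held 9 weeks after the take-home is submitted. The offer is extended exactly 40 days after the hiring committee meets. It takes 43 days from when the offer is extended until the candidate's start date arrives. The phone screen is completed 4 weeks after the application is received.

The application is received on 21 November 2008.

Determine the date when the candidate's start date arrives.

The application is received: Nov 21, 2008.
The phone screen is completed: Nov 21, 2008 + 4 weeks = Dec 19, 2008.
The take-home is submitted: Dec 19, 2008 + 20 days = Jan 8, 2009.
The onsite loop is held: Jan 8, 2009 + 9 weeks = Mar 12, 2009.
The hiring committee meets: Mar 12, 2009 + 7 weeks = Apr 30, 2009.
The offer is extended: Apr 30, 2009 + 40 days = Jun 9, 2009.
The candidate's start date arrives: Jun 9, 2009 + 43 days = Jul 22, 2009.

22 July 2009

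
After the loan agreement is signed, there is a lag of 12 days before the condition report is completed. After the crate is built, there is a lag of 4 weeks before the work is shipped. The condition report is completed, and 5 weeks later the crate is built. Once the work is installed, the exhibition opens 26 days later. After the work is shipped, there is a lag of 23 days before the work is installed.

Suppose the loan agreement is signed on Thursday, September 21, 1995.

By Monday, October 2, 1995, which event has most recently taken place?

The loan agreement is signed

The loan agreement is signed: Sep 21, 1995.
The condition report is completed: Sep 21, 1995 + 12 days = Oct 3, 1995.
The crate is built: Oct 3, 1995 + 5 weeks = Nov 7, 1995.
The work is shipped: Nov 7, 1995 + 4 weeks = Dec 5, 1995.
The work is installed: Dec 5, 1995 + 23 days = Dec 28, 1995.
The exhibition opens: Dec 28, 1995 + 26 days = Jan 23, 1996.
Oct 2, 1995 falls between when the loan agreement is signed (Sep 21, 1995) and when the condition report is completed (Oct 3, 1995).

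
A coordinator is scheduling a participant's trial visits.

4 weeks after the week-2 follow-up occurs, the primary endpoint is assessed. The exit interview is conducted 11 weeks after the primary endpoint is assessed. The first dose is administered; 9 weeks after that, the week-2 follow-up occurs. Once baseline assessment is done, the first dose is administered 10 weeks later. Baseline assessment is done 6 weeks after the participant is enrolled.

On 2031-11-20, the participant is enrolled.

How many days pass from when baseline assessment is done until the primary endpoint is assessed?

Causal path: baseline assessment is done → the first dose is administered → the week-2 follow-up occurs → the primary endpoint is assessed.
Total delay along the path: 10 + 9 + 4 weeks = 23 weeks = 161 days.

161 days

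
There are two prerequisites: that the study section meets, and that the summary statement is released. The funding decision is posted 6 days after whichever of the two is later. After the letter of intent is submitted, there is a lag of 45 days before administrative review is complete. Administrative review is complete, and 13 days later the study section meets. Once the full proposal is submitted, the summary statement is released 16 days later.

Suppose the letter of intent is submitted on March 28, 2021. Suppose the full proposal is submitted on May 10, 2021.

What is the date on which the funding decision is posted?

The letter of intent is submitted: Mar 28, 2021.
Administrative review is complete: Mar 28, 2021 + 45 days = May 12, 2021.
The study section meets: May 12, 2021 + 13 days = May 25, 2021.
The full proposal is submitted: May 10, 2021.
The summary statement is released: May 10, 2021 + 16 days = May 26, 2021.
Both prerequisites met — the study section meets (May 25, 2021), the summary statement is released (May 26, 2021); the later is May 26, 2021.
The funding decision is posted: May 26, 2021 + 6 days = Jun 1, 2021.

June 1, 2021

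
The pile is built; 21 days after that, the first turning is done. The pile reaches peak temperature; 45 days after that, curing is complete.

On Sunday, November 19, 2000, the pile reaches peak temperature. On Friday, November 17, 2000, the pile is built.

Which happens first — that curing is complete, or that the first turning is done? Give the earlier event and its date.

The first turning is done — Friday, December 8, 2000

The pile reaches peak temperature: Nov 19, 2000.
Curing is complete: Nov 19, 2000 + 45 days = Jan 3, 2001.
The pile is built: Nov 17, 2000.
The first turning is done: Nov 17, 2000 + 21 days = Dec 8, 2000.
Comparing: curing is complete on Jan 3, 2001 vs the first turning is done on Dec 8, 2000. Earlier: the first turning is done.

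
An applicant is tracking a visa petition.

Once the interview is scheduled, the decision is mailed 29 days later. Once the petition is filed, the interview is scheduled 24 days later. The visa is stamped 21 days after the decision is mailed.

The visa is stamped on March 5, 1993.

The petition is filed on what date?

December 21, 1992

The visa is stamped: Mar 5, 1993.
The decision is mailed: Mar 5, 1993 − 21 days = Feb 12, 1993.
The interview is scheduled: Feb 12, 1993 − 29 days = Jan 14, 1993.
The petition is filed: Jan 14, 1993 − 24 days = Dec 21, 1992.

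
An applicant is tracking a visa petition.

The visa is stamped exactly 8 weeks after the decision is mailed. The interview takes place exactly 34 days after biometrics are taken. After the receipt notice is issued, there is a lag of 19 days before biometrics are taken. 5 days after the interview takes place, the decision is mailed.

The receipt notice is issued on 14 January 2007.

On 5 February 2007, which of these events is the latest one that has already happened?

Biometrics are taken

The receipt notice is issued: Jan 14, 2007.
Biometrics are taken: Jan 14, 2007 + 19 days = Feb 2, 2007.
The interview takes place: Feb 2, 2007 + 34 days = Mar 8, 2007.
The decision is mailed: Mar 8, 2007 + 5 days = Mar 13, 2007.
The visa is stamped: Mar 13, 2007 + 8 weeks = May 8, 2007.
Feb 5, 2007 falls between when biometrics are taken (Feb 2, 2007) and when the interview takes place (Mar 8, 2007).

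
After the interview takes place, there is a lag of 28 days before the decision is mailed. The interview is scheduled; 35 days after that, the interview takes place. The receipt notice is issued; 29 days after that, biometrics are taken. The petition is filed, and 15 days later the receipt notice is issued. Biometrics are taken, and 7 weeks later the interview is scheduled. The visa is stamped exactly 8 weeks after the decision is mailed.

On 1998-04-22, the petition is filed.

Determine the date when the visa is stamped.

The petition is filed: Apr 22, 1998.
The receipt notice is issued: Apr 22, 1998 + 15 days = May 7, 1998.
Biometrics are taken: May 7, 1998 + 29 days = Jun 5, 1998.
The interview is scheduled: Jun 5, 1998 + 7 weeks = Jul 24, 1998.
The interview takes place: Jul 24, 1998 + 35 days = Aug 28, 1998.
The decision is mailed: Aug 28, 1998 + 28 days = Sep 25, 1998.
The visa is stamped: Sep 25, 1998 + 8 weeks = Nov 20, 1998.

1998-11-20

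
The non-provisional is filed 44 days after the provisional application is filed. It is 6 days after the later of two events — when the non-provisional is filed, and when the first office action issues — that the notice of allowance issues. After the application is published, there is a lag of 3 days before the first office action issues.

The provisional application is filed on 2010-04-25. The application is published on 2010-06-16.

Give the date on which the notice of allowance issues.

The provisional application is filed: Apr 25, 2010.
The non-provisional is filed: Apr 25, 2010 + 44 days = Jun 8, 2010.
The application is published: Jun 16, 2010.
The first office action issues: Jun 16, 2010 + 3 days = Jun 19, 2010.
Both prerequisites met — the non-provisional is filed (Jun 8, 2010), the first office action issues (Jun 19, 2010); the later is Jun 19, 2010.
The notice of allowance issues: Jun 19, 2010 + 6 days = Jun 25, 2010.

2010-06-25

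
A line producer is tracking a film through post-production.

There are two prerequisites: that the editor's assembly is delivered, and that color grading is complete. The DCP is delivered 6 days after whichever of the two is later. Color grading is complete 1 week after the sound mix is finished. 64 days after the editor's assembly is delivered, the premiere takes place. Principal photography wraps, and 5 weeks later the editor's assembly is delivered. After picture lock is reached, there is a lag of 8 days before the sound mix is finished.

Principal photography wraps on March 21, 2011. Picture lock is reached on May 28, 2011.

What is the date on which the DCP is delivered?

June 18, 2011

Principal photography wraps: Mar 21, 2011.
The editor's assembly is delivered: Mar 21, 2011 + 5 weeks = Apr 25, 2011.
Picture lock is reached: May 28, 2011.
The sound mix is finished: May 28, 2011 + 8 days = Jun 5, 2011.
Color grading is complete: Jun 5, 2011 + 1 week = Jun 12, 2011.
Both prerequisites met — the editor's assembly is delivered (Apr 25, 2011), color grading is complete (Jun 12, 2011); the later is Jun 12, 2011.
The DCP is delivered: Jun 12, 2011 + 6 days = Jun 18, 2011.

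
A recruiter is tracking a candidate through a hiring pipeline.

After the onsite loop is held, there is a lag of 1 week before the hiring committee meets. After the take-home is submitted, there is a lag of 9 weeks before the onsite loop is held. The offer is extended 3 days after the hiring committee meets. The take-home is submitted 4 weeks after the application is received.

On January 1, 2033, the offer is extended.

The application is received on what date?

September 22, 2032

The offer is extended: Jan 1, 2033.
The hiring committee meets: Jan 1, 2033 − 3 days = Dec 29, 2032.
The onsite loop is held: Dec 29, 2032 − 1 week = Dec 22, 2032.
The take-home is submitted: Dec 22, 2032 − 9 weeks = Oct 20, 2032.
The application is received: Oct 20, 2032 − 4 weeks = Sep 22, 2032.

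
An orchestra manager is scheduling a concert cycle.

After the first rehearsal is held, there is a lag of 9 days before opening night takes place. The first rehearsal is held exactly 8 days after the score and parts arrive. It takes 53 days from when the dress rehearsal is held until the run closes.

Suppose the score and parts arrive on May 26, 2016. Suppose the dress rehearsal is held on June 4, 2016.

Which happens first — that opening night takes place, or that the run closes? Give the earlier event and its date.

Opening night takes place — June 12, 2016

The score and parts arrive: May 26, 2016.
The first rehearsal is held: May 26, 2016 + 8 days = Jun 3, 2016.
Opening night takes place: Jun 3, 2016 + 9 days = Jun 12, 2016.
The dress rehearsal is held: Jun 4, 2016.
The run closes: Jun 4, 2016 + 53 days = Jul 27, 2016.
Comparing: opening night takes place on Jun 12, 2016 vs the run closes on Jul 27, 2016. Earlier: opening night takes place.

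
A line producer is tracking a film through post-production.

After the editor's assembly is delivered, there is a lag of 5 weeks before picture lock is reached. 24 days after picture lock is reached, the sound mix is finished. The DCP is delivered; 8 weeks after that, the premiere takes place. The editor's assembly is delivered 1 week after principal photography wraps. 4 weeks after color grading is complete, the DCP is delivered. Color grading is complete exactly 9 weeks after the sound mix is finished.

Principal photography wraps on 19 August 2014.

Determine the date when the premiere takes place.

Principal photography wraps: Aug 19, 2014.
The editor's assembly is delivered: Aug 19, 2014 + 1 week = Aug 26, 2014.
Picture lock is reached: Aug 26, 2014 + 5 weeks = Sep 30, 2014.
The sound mix is finished: Sep 30, 2014 + 24 days = Oct 24, 2014.
Color grading is complete: Oct 24, 2014 + 9 weeks = Dec 26, 2014.
The DCP is delivered: Dec 26, 2014 + 4 weeks = Jan 23, 2015.
The premiere takes place: Jan 23, 2015 + 8 weeks = Mar 20, 2015.

20 March 2015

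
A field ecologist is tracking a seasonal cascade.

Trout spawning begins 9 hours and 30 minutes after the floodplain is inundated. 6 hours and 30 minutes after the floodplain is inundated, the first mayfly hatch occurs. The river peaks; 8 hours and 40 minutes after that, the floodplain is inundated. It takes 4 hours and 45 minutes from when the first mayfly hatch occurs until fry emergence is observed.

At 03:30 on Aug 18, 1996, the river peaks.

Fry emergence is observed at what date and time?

The river peaks: 03:30 Aug 18, 1996.
The floodplain is inundated: 03:30 Aug 18, 1996 + 8h40m = 12:10 Aug 18, 1996.
The first mayfly hatch occurs: 12:10 Aug 18, 1996 + 6h30m = 18:40 Aug 18, 1996.
Fry emergence is observed: 18:40 Aug 18, 1996 + 4h45m = 23:25 Aug 18, 1996.

23:25 on Aug 18, 1996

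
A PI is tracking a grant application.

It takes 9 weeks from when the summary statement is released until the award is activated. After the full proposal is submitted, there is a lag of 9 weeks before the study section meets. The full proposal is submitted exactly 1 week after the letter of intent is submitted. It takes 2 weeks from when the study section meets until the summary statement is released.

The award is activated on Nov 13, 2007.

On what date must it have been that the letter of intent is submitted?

Jun 19, 2007

The award is activated: Nov 13, 2007.
The summary statement is released: Nov 13, 2007 − 9 weeks = Sep 11, 2007.
The study section meets: Sep 11, 2007 − 2 weeks = Aug 28, 2007.
The full proposal is submitted: Aug 28, 2007 − 9 weeks = Jun 26, 2007.
The letter of intent is submitted: Jun 26, 2007 − 1 week = Jun 19, 2007.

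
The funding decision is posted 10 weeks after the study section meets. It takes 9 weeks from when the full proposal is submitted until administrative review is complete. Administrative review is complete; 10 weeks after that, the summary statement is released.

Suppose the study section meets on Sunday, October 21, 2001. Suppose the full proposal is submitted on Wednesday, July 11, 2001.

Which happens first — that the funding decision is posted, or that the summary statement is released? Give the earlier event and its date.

The study section meets: Oct 21, 2001.
The funding decision is posted: Oct 21, 2001 + 10 weeks = Dec 30, 2001.
The full proposal is submitted: Jul 11, 2001.
Administrative review is complete: Jul 11, 2001 + 9 weeks = Sep 12, 2001.
The summary statement is released: Sep 12, 2001 + 10 weeks = Nov 21, 2001.
Comparing: the funding decision is posted on Dec 30, 2001 vs the summary statement is released on Nov 21, 2001. Earlier: the summary statement is released.

The summary statement is released — Wednesday, November 21, 2001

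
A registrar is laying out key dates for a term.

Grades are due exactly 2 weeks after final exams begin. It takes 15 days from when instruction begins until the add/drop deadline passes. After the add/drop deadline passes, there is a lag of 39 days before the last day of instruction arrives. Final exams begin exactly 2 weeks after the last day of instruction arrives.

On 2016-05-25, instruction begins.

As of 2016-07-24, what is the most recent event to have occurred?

The last day of instruction arrives

Instruction begins: May 25, 2016.
The add/drop deadline passes: May 25, 2016 + 15 days = Jun 9, 2016.
The last day of instruction arrives: Jun 9, 2016 + 39 days = Jul 18, 2016.
Final exams begin: Jul 18, 2016 + 2 weeks = Aug 1, 2016.
Grades are due: Aug 1, 2016 + 2 weeks = Aug 15, 2016.
Jul 24, 2016 falls between when the last day of instruction arrives (Jul 18, 2016) and when final exams begin (Aug 1, 2016).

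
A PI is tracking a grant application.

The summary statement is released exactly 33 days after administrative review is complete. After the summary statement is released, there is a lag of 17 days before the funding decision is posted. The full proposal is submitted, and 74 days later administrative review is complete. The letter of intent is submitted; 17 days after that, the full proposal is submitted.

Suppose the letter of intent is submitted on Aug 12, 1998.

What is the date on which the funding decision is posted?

Dec 31, 1998

The letter of intent is submitted: Aug 12, 1998.
The full proposal is submitted: Aug 12, 1998 + 17 days = Aug 29, 1998.
Administrative review is complete: Aug 29, 1998 + 74 days = Nov 11, 1998.
The summary statement is released: Nov 11, 1998 + 33 days = Dec 14, 1998.
The funding decision is posted: Dec 14, 1998 + 17 days = Dec 31, 1998.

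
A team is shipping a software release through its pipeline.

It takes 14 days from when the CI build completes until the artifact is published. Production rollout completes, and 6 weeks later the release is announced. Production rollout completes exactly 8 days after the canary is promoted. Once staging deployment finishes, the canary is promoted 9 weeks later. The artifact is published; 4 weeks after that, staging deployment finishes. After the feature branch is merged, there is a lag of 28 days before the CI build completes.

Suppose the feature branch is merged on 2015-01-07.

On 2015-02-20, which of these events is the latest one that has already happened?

The artifact is published

The feature branch is merged: Jan 7, 2015.
The CI build completes: Jan 7, 2015 + 28 days = Feb 4, 2015.
The artifact is published: Feb 4, 2015 + 14 days = Feb 18, 2015.
Staging deployment finishes: Feb 18, 2015 + 4 weeks = Mar 18, 2015.
The canary is promoted: Mar 18, 2015 + 9 weeks = May 20, 2015.
Production rollout completes: May 20, 2015 + 8 days = May 28, 2015.
The release is announced: May 28, 2015 + 6 weeks = Jul 9, 2015.
Feb 20, 2015 falls between when the artifact is published (Feb 18, 2015) and when staging deployment finishes (Mar 18, 2015).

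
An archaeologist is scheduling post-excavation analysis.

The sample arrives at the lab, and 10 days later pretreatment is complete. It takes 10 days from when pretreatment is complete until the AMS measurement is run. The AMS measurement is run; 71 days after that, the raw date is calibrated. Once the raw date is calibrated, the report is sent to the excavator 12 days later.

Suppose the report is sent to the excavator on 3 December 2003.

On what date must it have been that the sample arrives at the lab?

The report is sent to the excavator: Dec 3, 2003.
The raw date is calibrated: Dec 3, 2003 − 12 days = Nov 21, 2003.
The AMS measurement is run: Nov 21, 2003 − 71 days = Sep 11, 2003.
Pretreatment is complete: Sep 11, 2003 − 10 days = Sep 1, 2003.
The sample arrives at the lab: Sep 1, 2003 − 10 days = Aug 22, 2003.

22 August 2003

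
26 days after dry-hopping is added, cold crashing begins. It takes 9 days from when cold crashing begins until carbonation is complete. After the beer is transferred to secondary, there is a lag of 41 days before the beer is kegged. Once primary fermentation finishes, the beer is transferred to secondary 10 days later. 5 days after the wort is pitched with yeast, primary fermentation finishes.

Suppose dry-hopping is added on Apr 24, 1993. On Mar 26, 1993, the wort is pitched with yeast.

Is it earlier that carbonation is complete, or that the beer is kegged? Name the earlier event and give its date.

Dry-hopping is added: Apr 24, 1993.
Cold crashing begins: Apr 24, 1993 + 26 days = May 20, 1993.
Carbonation is complete: May 20, 1993 + 9 days = May 29, 1993.
The wort is pitched with yeast: Mar 26, 1993.
Primary fermentation finishes: Mar 26, 1993 + 5 days = Mar 31, 1993.
The beer is transferred to secondary: Mar 31, 1993 + 10 days = Apr 10, 1993.
The beer is kegged: Apr 10, 1993 + 41 days = May 21, 1993.
Comparing: carbonation is complete on May 29, 1993 vs the beer is kegged on May 21, 1993. Earlier: the beer is kegged.

The beer is kegged — May 21, 1993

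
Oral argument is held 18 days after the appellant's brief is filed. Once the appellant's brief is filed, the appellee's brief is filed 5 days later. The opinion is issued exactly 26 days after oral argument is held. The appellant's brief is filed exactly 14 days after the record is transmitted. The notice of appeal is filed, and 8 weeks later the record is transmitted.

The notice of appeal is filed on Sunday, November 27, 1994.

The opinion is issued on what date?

The notice of appeal is filed: Nov 27, 1994.
The record is transmitted: Nov 27, 1994 + 8 weeks = Jan 22, 1995.
The appellant's brief is filed: Jan 22, 1995 + 14 days = Feb 5, 1995.
Oral argument is held: Feb 5, 1995 + 18 days = Feb 23, 1995.
The opinion is issued: Feb 23, 1995 + 26 days = Mar 21, 1995.

Tuesday, March 21, 1995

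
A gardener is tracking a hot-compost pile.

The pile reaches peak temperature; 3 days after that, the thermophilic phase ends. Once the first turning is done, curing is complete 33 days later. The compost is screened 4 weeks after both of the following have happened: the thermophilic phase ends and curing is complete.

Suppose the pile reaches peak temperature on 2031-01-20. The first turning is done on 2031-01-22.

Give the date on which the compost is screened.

The pile reaches peak temperature: Jan 20, 2031.
The thermophilic phase ends: Jan 20, 2031 + 3 days = Jan 23, 2031.
The first turning is done: Jan 22, 2031.
Curing is complete: Jan 22, 2031 + 33 days = Feb 24, 2031.
Both prerequisites met — the thermophilic phase ends (Jan 23, 2031), curing is complete (Feb 24, 2031); the later is Feb 24, 2031.
The compost is screened: Feb 24, 2031 + 4 weeks = Mar 24, 2031.

2031-03-24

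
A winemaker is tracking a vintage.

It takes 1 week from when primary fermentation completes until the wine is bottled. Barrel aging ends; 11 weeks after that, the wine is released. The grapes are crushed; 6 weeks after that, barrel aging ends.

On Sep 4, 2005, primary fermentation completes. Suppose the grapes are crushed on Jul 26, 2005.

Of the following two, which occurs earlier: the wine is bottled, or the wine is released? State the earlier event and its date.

Primary fermentation completes: Sep 4, 2005.
The wine is bottled: Sep 4, 2005 + 1 week = Sep 11, 2005.
The grapes are crushed: Jul 26, 2005.
Barrel aging ends: Jul 26, 2005 + 6 weeks = Sep 6, 2005.
The wine is released: Sep 6, 2005 + 11 weeks = Nov 22, 2005.
Comparing: the wine is bottled on Sep 11, 2005 vs the wine is released on Nov 22, 2005. Earlier: the wine is bottled.

The wine is bottled — Sep 11, 2005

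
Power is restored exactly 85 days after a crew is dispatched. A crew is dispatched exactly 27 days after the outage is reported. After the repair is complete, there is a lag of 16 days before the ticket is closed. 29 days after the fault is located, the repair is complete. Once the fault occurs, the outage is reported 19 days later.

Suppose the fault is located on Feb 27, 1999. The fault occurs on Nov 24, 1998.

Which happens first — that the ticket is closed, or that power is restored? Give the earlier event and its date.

Power is restored — Apr 4, 1999

The fault is located: Feb 27, 1999.
The repair is complete: Feb 27, 1999 + 29 days = Mar 28, 1999.
The ticket is closed: Mar 28, 1999 + 16 days = Apr 13, 1999.
The fault occurs: Nov 24, 1998.
The outage is reported: Nov 24, 1998 + 19 days = Dec 13, 1998.
A crew is dispatched: Dec 13, 1998 + 27 days = Jan 9, 1999.
Power is restored: Jan 9, 1999 + 85 days = Apr 4, 1999.
Comparing: the ticket is closed on Apr 13, 1999 vs power is restored on Apr 4, 1999. Earlier: power is restored.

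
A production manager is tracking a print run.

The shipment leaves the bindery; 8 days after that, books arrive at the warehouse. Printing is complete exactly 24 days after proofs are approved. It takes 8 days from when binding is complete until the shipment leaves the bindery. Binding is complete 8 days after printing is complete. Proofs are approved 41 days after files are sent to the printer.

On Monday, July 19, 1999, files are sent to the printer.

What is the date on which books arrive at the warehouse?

Files are sent to the printer: Jul 19, 1999.
Proofs are approved: Jul 19, 1999 + 41 days = Aug 29, 1999.
Printing is complete: Aug 29, 1999 + 24 days = Sep 22, 1999.
Binding is complete: Sep 22, 1999 + 8 days = Sep 30, 1999.
The shipment leaves the bindery: Sep 30, 1999 + 8 days = Oct 8, 1999.
Books arrive at the warehouse: Oct 8, 1999 + 8 days = Oct 16, 1999.

Saturday, October 16, 1999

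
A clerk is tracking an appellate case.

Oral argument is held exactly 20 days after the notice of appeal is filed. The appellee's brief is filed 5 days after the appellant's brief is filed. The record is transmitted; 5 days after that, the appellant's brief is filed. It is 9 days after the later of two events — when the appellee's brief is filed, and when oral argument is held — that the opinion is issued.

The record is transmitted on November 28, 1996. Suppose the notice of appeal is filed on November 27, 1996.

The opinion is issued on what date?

The record is transmitted: Nov 28, 1996.
The appellant's brief is filed: Nov 28, 1996 + 5 days = Dec 3, 1996.
The appellee's brief is filed: Dec 3, 1996 + 5 days = Dec 8, 1996.
The notice of appeal is filed: Nov 27, 1996.
Oral argument is held: Nov 27, 1996 + 20 days = Dec 17, 1996.
Both prerequisites met — the appellee's brief is filed (Dec 8, 1996), oral argument is held (Dec 17, 1996); the later is Dec 17, 1996.
The opinion is issued: Dec 17, 1996 + 9 days = Dec 26, 1996.

December 26, 1996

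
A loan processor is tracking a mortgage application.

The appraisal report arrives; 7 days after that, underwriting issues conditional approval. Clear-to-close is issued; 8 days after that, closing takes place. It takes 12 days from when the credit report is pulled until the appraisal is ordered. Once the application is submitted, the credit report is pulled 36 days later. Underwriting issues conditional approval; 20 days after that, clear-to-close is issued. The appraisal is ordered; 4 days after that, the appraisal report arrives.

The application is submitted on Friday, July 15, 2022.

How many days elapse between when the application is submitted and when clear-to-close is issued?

79 days

Causal path: the application is submitted → the credit report is pulled → the appraisal is ordered → the appraisal report arrives → underwriting issues conditional approval → clear-to-close is issued.
Total delay along the path: 36 + 12 + 4 + 7 + 20 = 79 days.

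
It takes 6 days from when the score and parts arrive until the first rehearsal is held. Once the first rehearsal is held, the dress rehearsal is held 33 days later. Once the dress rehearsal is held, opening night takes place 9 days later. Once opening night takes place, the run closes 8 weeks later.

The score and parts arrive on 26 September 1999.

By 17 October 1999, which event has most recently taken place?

The score and parts arrive: Sep 26, 1999.
The first rehearsal is held: Sep 26, 1999 + 6 days = Oct 2, 1999.
The dress rehearsal is held: Oct 2, 1999 + 33 days = Nov 4, 1999.
Opening night takes place: Nov 4, 1999 + 9 days = Nov 13, 1999.
The run closes: Nov 13, 1999 + 8 weeks = Jan 8, 2000.
Oct 17, 1999 falls between when the first rehearsal is held (Oct 2, 1999) and when the dress rehearsal is held (Nov 4, 1999).

The first rehearsal is held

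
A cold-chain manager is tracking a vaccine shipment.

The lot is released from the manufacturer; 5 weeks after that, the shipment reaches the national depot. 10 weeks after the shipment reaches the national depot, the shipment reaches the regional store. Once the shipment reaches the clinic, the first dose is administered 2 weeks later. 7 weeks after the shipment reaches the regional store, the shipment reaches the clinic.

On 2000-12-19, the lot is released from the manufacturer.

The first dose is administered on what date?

The lot is released from the manufacturer: Dec 19, 2000.
The shipment reaches the national depot: Dec 19, 2000 + 5 weeks = Jan 23, 2001.
The shipment reaches the regional store: Jan 23, 2001 + 10 weeks = Apr 3, 2001.
The shipment reaches the clinic: Apr 3, 2001 + 7 weeks = May 22, 2001.
The first dose is administered: May 22, 2001 + 2 weeks = Jun 5, 2001.

2001-06-05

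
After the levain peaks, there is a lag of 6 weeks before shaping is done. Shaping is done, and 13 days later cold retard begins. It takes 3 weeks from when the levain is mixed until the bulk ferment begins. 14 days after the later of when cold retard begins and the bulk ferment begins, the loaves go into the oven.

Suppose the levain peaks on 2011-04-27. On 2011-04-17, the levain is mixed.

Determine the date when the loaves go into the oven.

The levain peaks: Apr 27, 2011.
Shaping is done: Apr 27, 2011 + 6 weeks = Jun 8, 2011.
Cold retard begins: Jun 8, 2011 + 13 days = Jun 21, 2011.
The levain is mixed: Apr 17, 2011.
The bulk ferment begins: Apr 17, 2011 + 3 weeks = May 8, 2011.
Both prerequisites met — cold retard begins (Jun 21, 2011), the bulk ferment begins (May 8, 2011); the later is Jun 21, 2011.
The loaves go into the oven: Jun 21, 2011 + 14 days = Jul 5, 2011.

2011-07-05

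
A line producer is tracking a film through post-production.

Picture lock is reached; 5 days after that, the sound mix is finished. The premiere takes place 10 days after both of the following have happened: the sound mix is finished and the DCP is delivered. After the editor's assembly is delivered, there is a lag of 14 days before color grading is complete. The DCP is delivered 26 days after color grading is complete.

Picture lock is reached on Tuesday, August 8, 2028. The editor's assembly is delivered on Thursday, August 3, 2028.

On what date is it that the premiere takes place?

Friday, September 22, 2028

Picture lock is reached: Aug 8, 2028.
The sound mix is finished: Aug 8, 2028 + 5 days = Aug 13, 2028.
The editor's assembly is delivered: Aug 3, 2028.
Color grading is complete: Aug 3, 2028 + 14 days = Aug 17, 2028.
The DCP is delivered: Aug 17, 2028 + 26 days = Sep 12, 2028.
Both prerequisites met — the sound mix is finished (Aug 13, 2028), the DCP is delivered (Sep 12, 2028); the later is Sep 12, 2028.
The premiere takes place: Sep 12, 2028 + 10 days = Sep 22, 2028.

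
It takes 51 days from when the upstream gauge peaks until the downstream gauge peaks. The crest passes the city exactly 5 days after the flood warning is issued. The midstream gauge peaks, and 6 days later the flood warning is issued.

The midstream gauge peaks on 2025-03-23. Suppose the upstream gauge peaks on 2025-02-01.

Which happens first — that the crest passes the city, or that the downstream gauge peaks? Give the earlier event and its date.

The midstream gauge peaks: Mar 23, 2025.
The flood warning is issued: Mar 23, 2025 + 6 days = Mar 29, 2025.
The crest passes the city: Mar 29, 2025 + 5 days = Apr 3, 2025.
The upstream gauge peaks: Feb 1, 2025.
The downstream gauge peaks: Feb 1, 2025 + 51 days = Mar 24, 2025.
Comparing: the crest passes the city on Apr 3, 2025 vs the downstream gauge peaks on Mar 24, 2025. Earlier: the downstream gauge peaks.

The downstream gauge peaks — 2025-03-24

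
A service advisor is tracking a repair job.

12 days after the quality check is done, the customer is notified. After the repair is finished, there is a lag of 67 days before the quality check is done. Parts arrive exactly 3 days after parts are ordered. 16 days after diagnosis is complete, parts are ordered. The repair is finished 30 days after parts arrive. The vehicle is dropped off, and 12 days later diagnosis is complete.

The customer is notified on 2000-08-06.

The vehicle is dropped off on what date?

The customer is notified: Aug 6, 2000.
The quality check is done: Aug 6, 2000 − 12 days = Jul 25, 2000.
The repair is finished: Jul 25, 2000 − 67 days = May 19, 2000.
Parts arrive: May 19, 2000 − 30 days = Apr 19, 2000.
Parts are ordered: Apr 19, 2000 − 3 days = Apr 16, 2000.
Diagnosis is complete: Apr 16, 2000 − 16 days = Mar 31, 2000.
The vehicle is dropped off: Mar 31, 2000 − 12 days = Mar 19, 2000.

2000-03-19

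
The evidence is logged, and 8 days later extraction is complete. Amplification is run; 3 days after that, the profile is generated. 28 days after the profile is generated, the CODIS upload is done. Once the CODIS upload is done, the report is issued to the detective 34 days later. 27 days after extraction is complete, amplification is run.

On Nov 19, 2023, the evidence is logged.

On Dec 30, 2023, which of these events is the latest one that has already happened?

The evidence is logged: Nov 19, 2023.
Extraction is complete: Nov 19, 2023 + 8 days = Nov 27, 2023.
Amplification is run: Nov 27, 2023 + 27 days = Dec 24, 2023.
The profile is generated: Dec 24, 2023 + 3 days = Dec 27, 2023.
The CODIS upload is done: Dec 27, 2023 + 28 days = Jan 24, 2024.
The report is issued to the detective: Jan 24, 2024 + 34 days = Feb 27, 2024.
Dec 30, 2023 falls between when the profile is generated (Dec 27, 2023) and when the CODIS upload is done (Jan 24, 2024).

The profile is generated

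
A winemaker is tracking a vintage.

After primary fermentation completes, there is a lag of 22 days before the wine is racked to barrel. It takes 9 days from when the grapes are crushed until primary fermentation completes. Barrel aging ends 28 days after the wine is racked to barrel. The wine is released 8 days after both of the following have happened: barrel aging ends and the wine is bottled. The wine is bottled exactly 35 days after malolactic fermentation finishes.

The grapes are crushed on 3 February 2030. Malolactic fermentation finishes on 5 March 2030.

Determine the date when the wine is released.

17 April 2030

The grapes are crushed: Feb 3, 2030.
Primary fermentation completes: Feb 3, 2030 + 9 days = Feb 12, 2030.
The wine is racked to barrel: Feb 12, 2030 + 22 days = Mar 6, 2030.
Barrel aging ends: Mar 6, 2030 + 28 days = Apr 3, 2030.
Malolactic fermentation finishes: Mar 5, 2030.
The wine is bottled: Mar 5, 2030 + 35 days = Apr 9, 2030.
Both prerequisites met — barrel aging ends (Apr 3, 2030), the wine is bottled (Apr 9, 2030); the later is Apr 9, 2030.
The wine is released: Apr 9, 2030 + 8 days = Apr 17, 2030.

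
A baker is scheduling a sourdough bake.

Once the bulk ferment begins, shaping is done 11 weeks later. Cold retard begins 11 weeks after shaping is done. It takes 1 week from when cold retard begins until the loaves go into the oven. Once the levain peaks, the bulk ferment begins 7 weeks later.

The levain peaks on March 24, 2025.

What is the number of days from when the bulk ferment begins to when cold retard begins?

154 days

Causal path: the bulk ferment begins → shaping is done → cold retard begins.
Total delay along the path: 11 + 11 weeks = 22 weeks = 154 days.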